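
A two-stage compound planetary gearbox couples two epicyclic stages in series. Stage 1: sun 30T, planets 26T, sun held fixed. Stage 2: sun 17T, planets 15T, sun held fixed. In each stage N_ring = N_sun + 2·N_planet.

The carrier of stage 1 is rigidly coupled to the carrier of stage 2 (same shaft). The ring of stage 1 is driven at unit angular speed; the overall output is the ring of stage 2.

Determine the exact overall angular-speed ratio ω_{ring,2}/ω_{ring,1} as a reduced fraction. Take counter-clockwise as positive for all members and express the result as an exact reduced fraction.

Stage 1: N_ring = 30 + 2·26 = 82
Stage 1: 30(ω_s−ω_c) = −82(ω_r−ω_c),  ω_s=0, ω_r=1
Stage 1: 30(0−ω_c) = −82(1−ω_c)  ⇒  112ω_c = 82  ⇒  ω_c = 41/56
  ⇒ ω_c¹/ω_r¹ = 41/56
Stage 2: N_ring = 17 + 2·15 = 47
Stage 2: 17(ω_s−ω_c) = −47(ω_r−ω_c),  ω_s=0, ω_c=1
Stage 2: ω_r = 1 − (17/47)(0−1) = 64/47
  ⇒ ω_r²/ω_c² = 64/47
Coupling ω_c² = ω_c¹ ⇒ overall = 41/56 × 64/47 = 328/329

328/329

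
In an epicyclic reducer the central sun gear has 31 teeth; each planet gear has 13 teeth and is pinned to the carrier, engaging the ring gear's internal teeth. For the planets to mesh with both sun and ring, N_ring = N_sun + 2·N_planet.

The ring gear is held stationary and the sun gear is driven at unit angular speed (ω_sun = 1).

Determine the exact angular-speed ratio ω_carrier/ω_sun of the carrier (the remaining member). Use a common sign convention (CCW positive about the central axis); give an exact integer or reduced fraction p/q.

31/88

N_ring = 31 + 2·13 = 57
31(ω_s−ω_c) = −57(ω_r−ω_c),  ω_r=0, ω_s=1
31(1−ω_c) = −57(0−ω_c)  ⇒  88ω_c = 31  ⇒  ω_c = 31/88
ω_c/ω_s = 31/88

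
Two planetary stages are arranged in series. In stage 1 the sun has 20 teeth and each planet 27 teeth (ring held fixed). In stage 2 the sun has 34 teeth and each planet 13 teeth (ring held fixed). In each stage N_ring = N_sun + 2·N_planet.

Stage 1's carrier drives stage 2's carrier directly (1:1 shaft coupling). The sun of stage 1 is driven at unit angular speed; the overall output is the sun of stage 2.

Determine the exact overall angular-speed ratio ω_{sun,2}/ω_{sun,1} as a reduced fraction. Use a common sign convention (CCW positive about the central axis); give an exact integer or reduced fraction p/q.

Stage 1: N_ring = 20 + 2·27 = 74
Stage 1: 20(ω_s−ω_c) = −74(ω_r−ω_c),  ω_r=0, ω_s=1
Stage 1: 20(1−ω_c) = −74(0−ω_c)  ⇒  94ω_c = 20  ⇒  ω_c = 10/47
  ⇒ ω_c¹/ω_s¹ = 10/47
Stage 2: N_ring = 34 + 2·13 = 60
Stage 2: 34(ω_s−ω_c) = −60(ω_r−ω_c),  ω_r=0, ω_c=1
Stage 2: ω_s = 1 − (60/34)(0−1) = 47/17
  ⇒ ω_s²/ω_c² = 47/17
Coupling ω_c² = ω_c¹ ⇒ overall = 10/47 × 47/17 = 10/17

10/17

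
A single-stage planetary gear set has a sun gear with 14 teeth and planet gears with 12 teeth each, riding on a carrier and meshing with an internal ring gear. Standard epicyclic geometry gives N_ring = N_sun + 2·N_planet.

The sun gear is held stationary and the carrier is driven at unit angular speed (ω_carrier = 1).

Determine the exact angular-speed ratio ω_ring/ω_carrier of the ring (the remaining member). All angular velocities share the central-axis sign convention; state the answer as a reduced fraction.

26/19

N_ring = 14 + 2·12 = 38
14(ω_s−ω_c) = −38(ω_r−ω_c),  ω_s=0, ω_c=1
ω_r = 1 − (14/38)(0−1) = 26/19
ω_r/ω_c = 26/19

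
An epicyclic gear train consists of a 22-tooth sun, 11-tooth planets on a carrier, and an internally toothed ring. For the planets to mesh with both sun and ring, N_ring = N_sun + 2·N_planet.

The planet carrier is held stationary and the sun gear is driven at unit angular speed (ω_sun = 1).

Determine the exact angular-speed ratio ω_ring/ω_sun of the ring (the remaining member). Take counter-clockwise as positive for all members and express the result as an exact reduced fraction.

N_ring = 22 + 2·11 = 44
22(ω_s−ω_c) = −44(ω_r−ω_c),  ω_c=0, ω_s=1
ω_r = 0 − (22/44)(1−0) = -1/2
ω_r/ω_s = -1/2

-1/2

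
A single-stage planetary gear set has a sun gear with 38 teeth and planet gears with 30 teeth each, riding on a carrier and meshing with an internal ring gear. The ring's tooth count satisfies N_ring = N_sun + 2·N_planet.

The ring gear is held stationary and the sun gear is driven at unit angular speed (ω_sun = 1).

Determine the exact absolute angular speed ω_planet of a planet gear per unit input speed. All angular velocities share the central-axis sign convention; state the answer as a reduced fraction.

-19/30

N_ring = 38 + 2·30 = 98
38(ω_s−ω_c) = −98(ω_r−ω_c),  ω_r=0, ω_s=1
38(1−ω_c) = −98(0−ω_c)  ⇒  136ω_c = 38  ⇒  ω_c = 19/68
sun–planet: 38·(1−19/68) = −30·(ω_p−ω_c)  ⇒  ω_p−ω_c = −(38/30)·(49/68) = -931/1020
ω_p = 19/68 − 931/1020 = -19/30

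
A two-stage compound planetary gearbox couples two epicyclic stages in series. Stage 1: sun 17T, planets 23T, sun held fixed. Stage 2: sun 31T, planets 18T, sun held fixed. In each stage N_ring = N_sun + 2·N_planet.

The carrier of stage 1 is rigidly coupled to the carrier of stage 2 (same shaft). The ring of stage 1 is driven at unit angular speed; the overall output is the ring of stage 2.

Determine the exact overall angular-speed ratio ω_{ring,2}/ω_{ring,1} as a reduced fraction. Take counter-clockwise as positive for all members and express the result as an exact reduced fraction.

3087/2680

Stage 1: N_ring = 17 + 2·23 = 63
Stage 1: 17(ω_s−ω_c) = −63(ω_r−ω_c),  ω_s=0, ω_r=1
Stage 1: 17(0−ω_c) = −63(1−ω_c)  ⇒  80ω_c = 63  ⇒  ω_c = 63/80
  ⇒ ω_c¹/ω_r¹ = 63/80
Stage 2: N_ring = 31 + 2·18 = 67
Stage 2: 31(ω_s−ω_c) = −67(ω_r−ω_c),  ω_s=0, ω_c=1
Stage 2: ω_r = 1 − (31/67)(0−1) = 98/67
  ⇒ ω_r²/ω_c² = 98/67
Coupling ω_c² = ω_c¹ ⇒ overall = 63/80 × 98/67 = 3087/2680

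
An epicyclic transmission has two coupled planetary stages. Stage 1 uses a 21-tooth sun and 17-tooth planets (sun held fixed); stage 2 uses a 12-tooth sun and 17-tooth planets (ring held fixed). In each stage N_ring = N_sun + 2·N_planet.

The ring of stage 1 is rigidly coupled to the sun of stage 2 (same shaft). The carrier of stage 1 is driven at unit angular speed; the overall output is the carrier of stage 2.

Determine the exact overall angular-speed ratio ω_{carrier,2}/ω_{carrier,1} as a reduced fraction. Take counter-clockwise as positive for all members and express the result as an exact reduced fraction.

456/1595

Stage 1: N_ring = 21 + 2·17 = 55
Stage 1: 21(ω_s−ω_c) = −55(ω_r−ω_c),  ω_s=0, ω_c=1
Stage 1: ω_r = 1 − (21/55)(0−1) = 76/55
  ⇒ ω_r¹/ω_c¹ = 76/55
Stage 2: N_ring = 12 + 2·17 = 46
Stage 2: 12(ω_s−ω_c) = −46(ω_r−ω_c),  ω_r=0, ω_s=1
Stage 2: 12(1−ω_c) = −46(0−ω_c)  ⇒  58ω_c = 12  ⇒  ω_c = 6/29
  ⇒ ω_c²/ω_s² = 6/29
Coupling ω_s² = ω_r¹ ⇒ overall = 76/55 × 6/29 = 456/1595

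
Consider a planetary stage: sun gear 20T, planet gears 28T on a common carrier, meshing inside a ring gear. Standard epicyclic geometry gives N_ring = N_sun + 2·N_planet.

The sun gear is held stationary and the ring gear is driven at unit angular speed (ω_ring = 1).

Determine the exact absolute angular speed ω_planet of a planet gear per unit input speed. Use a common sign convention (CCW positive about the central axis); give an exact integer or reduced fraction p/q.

19/14

N_ring = 20 + 2·28 = 76
20(ω_s−ω_c) = −76(ω_r−ω_c),  ω_s=0, ω_r=1
20(0−ω_c) = −76(1−ω_c)  ⇒  96ω_c = 76  ⇒  ω_c = 19/24
sun–planet: 20·(0−19/24) = −28·(ω_p−ω_c)  ⇒  ω_p−ω_c = −(20/28)·(-19/24) = 95/168
ω_p = 19/24 + 95/168 = 19/14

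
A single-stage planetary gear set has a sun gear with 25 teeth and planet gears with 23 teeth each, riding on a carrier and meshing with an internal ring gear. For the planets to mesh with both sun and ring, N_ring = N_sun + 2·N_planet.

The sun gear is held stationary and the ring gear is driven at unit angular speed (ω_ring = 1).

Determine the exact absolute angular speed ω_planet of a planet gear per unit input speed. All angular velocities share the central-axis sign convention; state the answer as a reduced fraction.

71/46

N_ring = 25 + 2·23 = 71
25(ω_s−ω_c) = −71(ω_r−ω_c),  ω_s=0, ω_r=1
25(0−ω_c) = −71(1−ω_c)  ⇒  96ω_c = 71  ⇒  ω_c = 71/96
sun–planet: 25·(0−71/96) = −23·(ω_p−ω_c)  ⇒  ω_p−ω_c = −(25/23)·(-71/96) = 1775/2208
ω_p = 71/96 + 1775/2208 = 71/46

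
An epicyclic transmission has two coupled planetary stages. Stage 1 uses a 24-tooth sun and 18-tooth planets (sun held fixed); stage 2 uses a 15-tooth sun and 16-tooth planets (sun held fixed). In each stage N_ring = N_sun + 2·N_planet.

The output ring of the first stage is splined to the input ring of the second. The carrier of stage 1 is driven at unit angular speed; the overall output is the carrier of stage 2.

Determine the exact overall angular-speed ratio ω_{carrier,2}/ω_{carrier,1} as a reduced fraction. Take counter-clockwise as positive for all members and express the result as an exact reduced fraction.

Stage 1: N_ring = 24 + 2·18 = 60
Stage 1: 24(ω_s−ω_c) = −60(ω_r−ω_c),  ω_s=0, ω_c=1
Stage 1: ω_r = 1 − (24/60)(0−1) = 7/5
  ⇒ ω_r¹/ω_c¹ = 7/5
Stage 2: N_ring = 15 + 2·16 = 47
Stage 2: 15(ω_s−ω_c) = −47(ω_r−ω_c),  ω_s=0, ω_r=1
Stage 2: 15(0−ω_c) = −47(1−ω_c)  ⇒  62ω_c = 47  ⇒  ω_c = 47/62
  ⇒ ω_c²/ω_r² = 47/62
Coupling ω_r² = ω_r¹ ⇒ overall = 7/5 × 47/62 = 329/310

329/310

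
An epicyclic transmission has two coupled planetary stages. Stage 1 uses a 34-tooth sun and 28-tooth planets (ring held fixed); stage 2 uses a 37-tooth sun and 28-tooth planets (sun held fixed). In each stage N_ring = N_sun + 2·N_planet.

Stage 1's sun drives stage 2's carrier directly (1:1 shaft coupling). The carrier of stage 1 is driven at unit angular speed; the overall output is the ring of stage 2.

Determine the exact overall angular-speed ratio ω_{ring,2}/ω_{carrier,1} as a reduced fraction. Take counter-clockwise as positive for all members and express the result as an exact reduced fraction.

Stage 1: N_ring = 34 + 2·28 = 90
Stage 1: 34(ω_s−ω_c) = −90(ω_r−ω_c),  ω_r=0, ω_c=1
Stage 1: ω_s = 1 − (90/34)(0−1) = 62/17
  ⇒ ω_s¹/ω_c¹ = 62/17
Stage 2: N_ring = 37 + 2·28 = 93
Stage 2: 37(ω_s−ω_c) = −93(ω_r−ω_c),  ω_s=0, ω_c=1
Stage 2: ω_r = 1 − (37/93)(0−1) = 130/93
  ⇒ ω_r²/ω_c² = 130/93
Coupling ω_c² = ω_s¹ ⇒ overall = 62/17 × 130/93 = 260/51

260/51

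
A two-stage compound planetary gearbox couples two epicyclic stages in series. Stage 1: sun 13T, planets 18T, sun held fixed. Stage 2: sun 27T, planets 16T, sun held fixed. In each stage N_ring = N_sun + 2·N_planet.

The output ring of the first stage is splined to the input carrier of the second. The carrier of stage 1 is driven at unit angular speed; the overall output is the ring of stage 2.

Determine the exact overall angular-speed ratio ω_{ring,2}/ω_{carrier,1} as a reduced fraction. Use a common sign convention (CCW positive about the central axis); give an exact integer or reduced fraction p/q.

5332/2891

Stage 1: N_ring = 13 + 2·18 = 49
Stage 1: 13(ω_s−ω_c) = −49(ω_r−ω_c),  ω_s=0, ω_c=1
Stage 1: ω_r = 1 − (13/49)(0−1) = 62/49
  ⇒ ω_r¹/ω_c¹ = 62/49
Stage 2: N_ring = 27 + 2·16 = 59
Stage 2: 27(ω_s−ω_c) = −59(ω_r−ω_c),  ω_s=0, ω_c=1
Stage 2: ω_r = 1 − (27/59)(0−1) = 86/59
  ⇒ ω_r²/ω_c² = 86/59
Coupling ω_c² = ω_r¹ ⇒ overall = 62/49 × 86/59 = 5332/2891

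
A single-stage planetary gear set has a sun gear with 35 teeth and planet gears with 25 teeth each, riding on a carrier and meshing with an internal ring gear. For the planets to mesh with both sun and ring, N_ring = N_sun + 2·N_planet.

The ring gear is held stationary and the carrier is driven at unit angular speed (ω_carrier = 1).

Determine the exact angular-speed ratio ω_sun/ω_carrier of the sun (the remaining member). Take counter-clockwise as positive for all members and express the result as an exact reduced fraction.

24/7

N_ring = 35 + 2·25 = 85
35(ω_s−ω_c) = −85(ω_r−ω_c),  ω_r=0, ω_c=1
ω_s = 1 − (85/35)(0−1) = 24/7
ω_s/ω_c = 24/7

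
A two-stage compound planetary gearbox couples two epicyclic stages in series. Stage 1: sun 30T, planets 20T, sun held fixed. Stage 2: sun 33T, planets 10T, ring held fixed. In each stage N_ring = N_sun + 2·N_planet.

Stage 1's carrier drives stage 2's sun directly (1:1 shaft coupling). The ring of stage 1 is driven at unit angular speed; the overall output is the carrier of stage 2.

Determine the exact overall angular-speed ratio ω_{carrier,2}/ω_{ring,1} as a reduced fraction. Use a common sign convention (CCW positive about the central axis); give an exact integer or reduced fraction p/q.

231/860

Stage 1: N_ring = 30 + 2·20 = 70
Stage 1: 30(ω_s−ω_c) = −70(ω_r−ω_c),  ω_s=0, ω_r=1
Stage 1: 30(0−ω_c) = −70(1−ω_c)  ⇒  100ω_c = 70  ⇒  ω_c = 7/10
  ⇒ ω_c¹/ω_r¹ = 7/10
Stage 2: N_ring = 33 + 2·10 = 53
Stage 2: 33(ω_s−ω_c) = −53(ω_r−ω_c),  ω_r=0, ω_s=1
Stage 2: 33(1−ω_c) = −53(0−ω_c)  ⇒  86ω_c = 33  ⇒  ω_c = 33/86
  ⇒ ω_c²/ω_s² = 33/86
Coupling ω_s² = ω_c¹ ⇒ overall = 7/10 × 33/86 = 231/860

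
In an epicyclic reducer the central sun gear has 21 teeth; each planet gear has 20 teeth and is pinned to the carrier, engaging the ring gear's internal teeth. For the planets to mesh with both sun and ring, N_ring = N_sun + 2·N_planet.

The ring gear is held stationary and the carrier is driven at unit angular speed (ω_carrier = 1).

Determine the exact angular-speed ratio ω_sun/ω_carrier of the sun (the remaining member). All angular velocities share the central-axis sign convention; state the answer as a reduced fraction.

82/21

N_ring = 21 + 2·20 = 61
21(ω_s−ω_c) = −61(ω_r−ω_c),  ω_r=0, ω_c=1
ω_s = 1 − (61/21)(0−1) = 82/21
ω_s/ω_c = 82/21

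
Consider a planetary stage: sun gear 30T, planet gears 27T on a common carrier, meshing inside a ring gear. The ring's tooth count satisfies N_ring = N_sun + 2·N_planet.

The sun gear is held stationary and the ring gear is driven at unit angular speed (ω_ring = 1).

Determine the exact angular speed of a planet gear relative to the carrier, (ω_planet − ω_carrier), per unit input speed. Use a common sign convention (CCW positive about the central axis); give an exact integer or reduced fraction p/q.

N_ring = 30 + 2·27 = 84
30(ω_s−ω_c) = −84(ω_r−ω_c),  ω_s=0, ω_r=1
30(0−ω_c) = −84(1−ω_c)  ⇒  114ω_c = 84  ⇒  ω_c = 14/19
sun–planet: 30·(0−14/19) = −27·(ω_p−ω_c)  ⇒  ω_p−ω_c = −(30/27)·(-14/19) = 140/171

140/171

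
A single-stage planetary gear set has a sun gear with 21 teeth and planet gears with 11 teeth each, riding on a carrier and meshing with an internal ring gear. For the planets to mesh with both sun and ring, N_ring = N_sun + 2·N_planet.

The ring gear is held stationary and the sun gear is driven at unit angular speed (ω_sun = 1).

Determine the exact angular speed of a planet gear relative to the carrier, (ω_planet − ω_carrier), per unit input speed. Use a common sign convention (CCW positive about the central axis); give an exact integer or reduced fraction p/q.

-903/704

N_ring = 21 + 2·11 = 43
21(ω_s−ω_c) = −43(ω_r−ω_c),  ω_r=0, ω_s=1
21(1−ω_c) = −43(0−ω_c)  ⇒  64ω_c = 21  ⇒  ω_c = 21/64
sun–planet: 21·(1−21/64) = −11·(ω_p−ω_c)  ⇒  ω_p−ω_c = −(21/11)·(43/64) = -903/704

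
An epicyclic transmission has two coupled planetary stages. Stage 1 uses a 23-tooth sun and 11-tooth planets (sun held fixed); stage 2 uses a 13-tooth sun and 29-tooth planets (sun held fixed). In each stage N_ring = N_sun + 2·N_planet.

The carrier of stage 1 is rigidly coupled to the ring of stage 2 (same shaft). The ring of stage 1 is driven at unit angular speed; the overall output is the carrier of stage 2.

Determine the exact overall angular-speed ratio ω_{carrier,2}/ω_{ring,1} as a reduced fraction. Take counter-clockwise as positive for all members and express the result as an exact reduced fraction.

Stage 1: N_ring = 23 + 2·11 = 45
Stage 1: 23(ω_s−ω_c) = −45(ω_r−ω_c),  ω_s=0, ω_r=1
Stage 1: 23(0−ω_c) = −45(1−ω_c)  ⇒  68ω_c = 45  ⇒  ω_c = 45/68
  ⇒ ω_c¹/ω_r¹ = 45/68
Stage 2: N_ring = 13 + 2·29 = 71
Stage 2: 13(ω_s−ω_c) = −71(ω_r−ω_c),  ω_s=0, ω_r=1
Stage 2: 13(0−ω_c) = −71(1−ω_c)  ⇒  84ω_c = 71  ⇒  ω_c = 71/84
  ⇒ ω_c²/ω_r² = 71/84
Coupling ω_r² = ω_c¹ ⇒ overall = 45/68 × 71/84 = 1065/1904

1065/1904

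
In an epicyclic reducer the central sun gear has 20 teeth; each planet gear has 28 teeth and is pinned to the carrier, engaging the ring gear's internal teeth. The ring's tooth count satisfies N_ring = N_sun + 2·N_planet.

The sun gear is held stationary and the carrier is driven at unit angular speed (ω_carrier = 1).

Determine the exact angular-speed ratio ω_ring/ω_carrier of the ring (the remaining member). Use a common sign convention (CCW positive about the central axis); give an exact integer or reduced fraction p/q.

24/19

N_ring = 20 + 2·28 = 76
20(ω_s−ω_c) = −76(ω_r−ω_c),  ω_s=0, ω_c=1
ω_r = 1 − (20/76)(0−1) = 24/19
ω_r/ω_c = 24/19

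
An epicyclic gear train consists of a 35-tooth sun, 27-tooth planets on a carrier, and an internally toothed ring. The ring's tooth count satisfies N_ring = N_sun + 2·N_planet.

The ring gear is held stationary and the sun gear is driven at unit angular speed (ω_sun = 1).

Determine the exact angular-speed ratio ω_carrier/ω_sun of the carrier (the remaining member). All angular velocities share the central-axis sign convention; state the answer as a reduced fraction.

N_ring = 35 + 2·27 = 89
35(ω_s−ω_c) = −89(ω_r−ω_c),  ω_r=0, ω_s=1
35(1−ω_c) = −89(0−ω_c)  ⇒  124ω_c = 35  ⇒  ω_c = 35/124
ω_c/ω_s = 35/124

35/124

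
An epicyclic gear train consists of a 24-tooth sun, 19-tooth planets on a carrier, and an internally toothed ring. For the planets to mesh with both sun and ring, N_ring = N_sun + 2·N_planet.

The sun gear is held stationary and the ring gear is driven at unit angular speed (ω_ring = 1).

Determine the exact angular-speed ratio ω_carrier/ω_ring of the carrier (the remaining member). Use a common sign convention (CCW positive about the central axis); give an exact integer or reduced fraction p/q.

N_ring = 24 + 2·19 = 62
24(ω_s−ω_c) = −62(ω_r−ω_c),  ω_s=0, ω_r=1
24(0−ω_c) = −62(1−ω_c)  ⇒  86ω_c = 62  ⇒  ω_c = 31/43
ω_c/ω_r = 31/43

31/43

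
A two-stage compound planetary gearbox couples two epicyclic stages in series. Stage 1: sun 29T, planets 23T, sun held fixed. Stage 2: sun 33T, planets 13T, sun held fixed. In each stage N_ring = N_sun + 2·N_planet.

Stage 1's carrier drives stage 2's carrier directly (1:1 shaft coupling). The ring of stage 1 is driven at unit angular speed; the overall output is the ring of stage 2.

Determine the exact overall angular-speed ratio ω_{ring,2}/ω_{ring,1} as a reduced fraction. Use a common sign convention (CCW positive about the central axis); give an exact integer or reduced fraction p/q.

1725/1534

Stage 1: N_ring = 29 + 2·23 = 75
Stage 1: 29(ω_s−ω_c) = −75(ω_r−ω_c),  ω_s=0, ω_r=1
Stage 1: 29(0−ω_c) = −75(1−ω_c)  ⇒  104ω_c = 75  ⇒  ω_c = 75/104
  ⇒ ω_c¹/ω_r¹ = 75/104
Stage 2: N_ring = 33 + 2·13 = 59
Stage 2: 33(ω_s−ω_c) = −59(ω_r−ω_c),  ω_s=0, ω_c=1
Stage 2: ω_r = 1 − (33/59)(0−1) = 92/59
  ⇒ ω_r²/ω_c² = 92/59
Coupling ω_c² = ω_c¹ ⇒ overall = 75/104 × 92/59 = 1725/1534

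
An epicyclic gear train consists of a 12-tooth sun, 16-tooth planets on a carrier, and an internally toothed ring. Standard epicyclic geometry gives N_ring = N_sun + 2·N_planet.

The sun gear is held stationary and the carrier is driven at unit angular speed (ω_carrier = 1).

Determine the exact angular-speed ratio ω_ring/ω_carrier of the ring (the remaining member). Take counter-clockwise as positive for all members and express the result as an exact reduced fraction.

N_ring = 12 + 2·16 = 44
12(ω_s−ω_c) = −44(ω_r−ω_c),  ω_s=0, ω_c=1
ω_r = 1 − (12/44)(0−1) = 14/11
ω_r/ω_c = 14/11

14/11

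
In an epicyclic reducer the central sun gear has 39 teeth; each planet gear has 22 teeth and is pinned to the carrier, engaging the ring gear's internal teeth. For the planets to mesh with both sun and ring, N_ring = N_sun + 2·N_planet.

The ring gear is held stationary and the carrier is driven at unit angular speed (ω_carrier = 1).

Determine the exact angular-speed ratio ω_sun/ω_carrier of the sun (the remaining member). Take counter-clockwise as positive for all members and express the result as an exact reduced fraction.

N_ring = 39 + 2·22 = 83
39(ω_s−ω_c) = −83(ω_r−ω_c),  ω_r=0, ω_c=1
ω_s = 1 − (83/39)(0−1) = 122/39
ω_s/ω_c = 122/39

122/39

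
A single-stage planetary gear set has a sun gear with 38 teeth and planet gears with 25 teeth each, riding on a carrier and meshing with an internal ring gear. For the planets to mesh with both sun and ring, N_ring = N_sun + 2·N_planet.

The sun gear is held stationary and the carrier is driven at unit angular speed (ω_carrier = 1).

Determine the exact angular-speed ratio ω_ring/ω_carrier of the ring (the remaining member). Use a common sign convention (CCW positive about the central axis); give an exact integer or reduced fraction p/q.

63/44

N_ring = 38 + 2·25 = 88
38(ω_s−ω_c) = −88(ω_r−ω_c),  ω_s=0, ω_c=1
ω_r = 1 − (38/88)(0−1) = 63/44
ω_r/ω_c = 63/44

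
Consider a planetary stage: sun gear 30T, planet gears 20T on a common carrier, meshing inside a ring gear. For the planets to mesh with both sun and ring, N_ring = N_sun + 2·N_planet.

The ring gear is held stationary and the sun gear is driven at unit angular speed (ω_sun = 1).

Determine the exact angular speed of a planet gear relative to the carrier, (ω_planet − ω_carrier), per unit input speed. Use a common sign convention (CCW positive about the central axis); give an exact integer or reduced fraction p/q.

N_ring = 30 + 2·20 = 70
30(ω_s−ω_c) = −70(ω_r−ω_c),  ω_r=0, ω_s=1
30(1−ω_c) = −70(0−ω_c)  ⇒  100ω_c = 30  ⇒  ω_c = 3/10
sun–planet: 30·(1−3/10) = −20·(ω_p−ω_c)  ⇒  ω_p−ω_c = −(30/20)·(7/10) = -21/20

-21/20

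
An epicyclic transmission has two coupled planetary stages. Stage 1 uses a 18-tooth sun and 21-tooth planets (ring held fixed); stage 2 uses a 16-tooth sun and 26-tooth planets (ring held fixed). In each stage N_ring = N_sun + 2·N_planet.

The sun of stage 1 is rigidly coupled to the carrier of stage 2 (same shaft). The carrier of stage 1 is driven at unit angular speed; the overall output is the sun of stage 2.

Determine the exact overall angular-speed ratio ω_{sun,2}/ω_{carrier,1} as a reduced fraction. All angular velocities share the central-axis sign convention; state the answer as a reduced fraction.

Stage 1: N_ring = 18 + 2·21 = 60
Stage 1: 18(ω_s−ω_c) = −60(ω_r−ω_c),  ω_r=0, ω_c=1
Stage 1: ω_s = 1 − (60/18)(0−1) = 13/3
  ⇒ ω_s¹/ω_c¹ = 13/3
Stage 2: N_ring = 16 + 2·26 = 68
Stage 2: 16(ω_s−ω_c) = −68(ω_r−ω_c),  ω_r=0, ω_c=1
Stage 2: ω_s = 1 − (68/16)(0−1) = 21/4
  ⇒ ω_s²/ω_c² = 21/4
Coupling ω_c² = ω_s¹ ⇒ overall = 13/3 × 21/4 = 91/4

91/4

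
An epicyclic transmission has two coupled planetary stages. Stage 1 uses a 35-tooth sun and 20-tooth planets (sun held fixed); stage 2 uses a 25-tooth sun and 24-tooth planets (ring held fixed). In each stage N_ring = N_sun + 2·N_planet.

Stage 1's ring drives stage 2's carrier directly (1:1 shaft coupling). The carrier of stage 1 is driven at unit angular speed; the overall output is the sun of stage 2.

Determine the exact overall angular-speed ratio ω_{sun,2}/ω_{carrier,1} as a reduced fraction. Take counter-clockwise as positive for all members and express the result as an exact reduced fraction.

Stage 1: N_ring = 35 + 2·20 = 75
Stage 1: 35(ω_s−ω_c) = −75(ω_r−ω_c),  ω_s=0, ω_c=1
Stage 1: ω_r = 1 − (35/75)(0−1) = 22/15
  ⇒ ω_r¹/ω_c¹ = 22/15
Stage 2: N_ring = 25 + 2·24 = 73
Stage 2: 25(ω_s−ω_c) = −73(ω_r−ω_c),  ω_r=0, ω_c=1
Stage 2: ω_s = 1 − (73/25)(0−1) = 98/25
  ⇒ ω_s²/ω_c² = 98/25
Coupling ω_c² = ω_r¹ ⇒ overall = 22/15 × 98/25 = 2156/375

2156/375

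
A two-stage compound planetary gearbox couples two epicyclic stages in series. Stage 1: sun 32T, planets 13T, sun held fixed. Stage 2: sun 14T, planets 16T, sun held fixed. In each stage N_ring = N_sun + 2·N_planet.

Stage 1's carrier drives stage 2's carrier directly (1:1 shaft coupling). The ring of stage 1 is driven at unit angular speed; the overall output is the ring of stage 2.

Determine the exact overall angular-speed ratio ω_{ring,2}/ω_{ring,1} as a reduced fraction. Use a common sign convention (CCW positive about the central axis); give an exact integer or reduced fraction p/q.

58/69

Stage 1: N_ring = 32 + 2·13 = 58
Stage 1: 32(ω_s−ω_c) = −58(ω_r−ω_c),  ω_s=0, ω_r=1
Stage 1: 32(0−ω_c) = −58(1−ω_c)  ⇒  90ω_c = 58  ⇒  ω_c = 29/45
  ⇒ ω_c¹/ω_r¹ = 29/45
Stage 2: N_ring = 14 + 2·16 = 46
Stage 2: 14(ω_s−ω_c) = −46(ω_r−ω_c),  ω_s=0, ω_c=1
Stage 2: ω_r = 1 − (14/46)(0−1) = 30/23
  ⇒ ω_r²/ω_c² = 30/23
Coupling ω_c² = ω_c¹ ⇒ overall = 29/45 × 30/23 = 58/69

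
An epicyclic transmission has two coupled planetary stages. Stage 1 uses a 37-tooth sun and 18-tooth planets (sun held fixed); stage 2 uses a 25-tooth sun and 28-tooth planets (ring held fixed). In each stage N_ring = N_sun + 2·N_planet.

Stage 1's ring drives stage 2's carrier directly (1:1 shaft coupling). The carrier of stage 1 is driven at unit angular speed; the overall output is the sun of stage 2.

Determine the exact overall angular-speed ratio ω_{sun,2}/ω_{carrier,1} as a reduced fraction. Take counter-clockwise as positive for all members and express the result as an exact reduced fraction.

Stage 1: N_ring = 37 + 2·18 = 73
Stage 1: 37(ω_s−ω_c) = −73(ω_r−ω_c),  ω_s=0, ω_c=1
Stage 1: ω_r = 1 − (37/73)(0−1) = 110/73
  ⇒ ω_r¹/ω_c¹ = 110/73
Stage 2: N_ring = 25 + 2·28 = 81
Stage 2: 25(ω_s−ω_c) = −81(ω_r−ω_c),  ω_r=0, ω_c=1
Stage 2: ω_s = 1 − (81/25)(0−1) = 106/25
  ⇒ ω_s²/ω_c² = 106/25
Coupling ω_c² = ω_r¹ ⇒ overall = 110/73 × 106/25 = 2332/365

2332/365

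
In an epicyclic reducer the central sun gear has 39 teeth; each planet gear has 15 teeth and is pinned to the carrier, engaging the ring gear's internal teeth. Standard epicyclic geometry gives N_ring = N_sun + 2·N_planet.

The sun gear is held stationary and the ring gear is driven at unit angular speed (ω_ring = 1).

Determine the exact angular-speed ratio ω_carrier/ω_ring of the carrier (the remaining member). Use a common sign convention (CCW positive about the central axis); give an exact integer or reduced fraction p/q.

N_ring = 39 + 2·15 = 69
39(ω_s−ω_c) = −69(ω_r−ω_c),  ω_s=0, ω_r=1
39(0−ω_c) = −69(1−ω_c)  ⇒  108ω_c = 69  ⇒  ω_c = 23/36
ω_c/ω_r = 23/36

23/36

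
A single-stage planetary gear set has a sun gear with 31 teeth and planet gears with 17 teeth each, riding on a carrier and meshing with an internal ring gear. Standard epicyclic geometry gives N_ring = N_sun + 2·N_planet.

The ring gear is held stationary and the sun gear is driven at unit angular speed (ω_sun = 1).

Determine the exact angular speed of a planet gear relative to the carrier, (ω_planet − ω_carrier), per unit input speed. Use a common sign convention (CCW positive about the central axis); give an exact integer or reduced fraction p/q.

N_ring = 31 + 2·17 = 65
31(ω_s−ω_c) = −65(ω_r−ω_c),  ω_r=0, ω_s=1
31(1−ω_c) = −65(0−ω_c)  ⇒  96ω_c = 31  ⇒  ω_c = 31/96
sun–planet: 31·(1−31/96) = −17·(ω_p−ω_c)  ⇒  ω_p−ω_c = −(31/17)·(65/96) = -2015/1632

-2015/1632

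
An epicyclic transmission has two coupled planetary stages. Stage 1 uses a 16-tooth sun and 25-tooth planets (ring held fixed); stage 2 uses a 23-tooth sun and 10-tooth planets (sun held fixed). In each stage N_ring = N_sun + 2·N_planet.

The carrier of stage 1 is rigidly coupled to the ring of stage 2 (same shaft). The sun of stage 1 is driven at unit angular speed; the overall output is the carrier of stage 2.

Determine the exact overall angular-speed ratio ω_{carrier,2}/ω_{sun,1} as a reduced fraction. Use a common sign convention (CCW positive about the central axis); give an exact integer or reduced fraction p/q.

Stage 1: N_ring = 16 + 2·25 = 66
Stage 1: 16(ω_s−ω_c) = −66(ω_r−ω_c),  ω_r=0, ω_s=1
Stage 1: 16(1−ω_c) = −66(0−ω_c)  ⇒  82ω_c = 16  ⇒  ω_c = 8/41
  ⇒ ω_c¹/ω_s¹ = 8/41
Stage 2: N_ring = 23 + 2·10 = 43
Stage 2: 23(ω_s−ω_c) = −43(ω_r−ω_c),  ω_s=0, ω_r=1
Stage 2: 23(0−ω_c) = −43(1−ω_c)  ⇒  66ω_c = 43  ⇒  ω_c = 43/66
  ⇒ ω_c²/ω_r² = 43/66
Coupling ω_r² = ω_c¹ ⇒ overall = 8/41 × 43/66 = 172/1353

172/1353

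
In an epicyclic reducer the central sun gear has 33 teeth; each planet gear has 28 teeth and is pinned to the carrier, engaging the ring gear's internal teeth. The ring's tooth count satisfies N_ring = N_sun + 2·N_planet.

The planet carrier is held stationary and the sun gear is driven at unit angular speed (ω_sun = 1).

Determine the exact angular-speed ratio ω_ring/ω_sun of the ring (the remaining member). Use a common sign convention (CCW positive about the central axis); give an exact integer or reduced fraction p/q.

N_ring = 33 + 2·28 = 89
33(ω_s−ω_c) = −89(ω_r−ω_c),  ω_c=0, ω_s=1
ω_r = 0 − (33/89)(1−0) = -33/89
ω_r/ω_s = -33/89

-33/89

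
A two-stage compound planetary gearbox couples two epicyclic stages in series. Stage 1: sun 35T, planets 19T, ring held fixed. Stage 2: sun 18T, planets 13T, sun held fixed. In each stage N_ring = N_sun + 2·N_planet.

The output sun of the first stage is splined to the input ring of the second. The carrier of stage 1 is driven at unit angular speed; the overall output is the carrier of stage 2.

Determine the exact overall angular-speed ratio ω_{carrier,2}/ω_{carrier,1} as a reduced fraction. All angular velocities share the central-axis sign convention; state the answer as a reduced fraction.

2376/1085

Stage 1: N_ring = 35 + 2·19 = 73
Stage 1: 35(ω_s−ω_c) = −73(ω_r−ω_c),  ω_r=0, ω_c=1
Stage 1: ω_s = 1 − (73/35)(0−1) = 108/35
  ⇒ ω_s¹/ω_c¹ = 108/35
Stage 2: N_ring = 18 + 2·13 = 44
Stage 2: 18(ω_s−ω_c) = −44(ω_r−ω_c),  ω_s=0, ω_r=1
Stage 2: 18(0−ω_c) = −44(1−ω_c)  ⇒  62ω_c = 44  ⇒  ω_c = 22/31
  ⇒ ω_c²/ω_r² = 22/31
Coupling ω_r² = ω_s¹ ⇒ overall = 108/35 × 22/31 = 2376/1085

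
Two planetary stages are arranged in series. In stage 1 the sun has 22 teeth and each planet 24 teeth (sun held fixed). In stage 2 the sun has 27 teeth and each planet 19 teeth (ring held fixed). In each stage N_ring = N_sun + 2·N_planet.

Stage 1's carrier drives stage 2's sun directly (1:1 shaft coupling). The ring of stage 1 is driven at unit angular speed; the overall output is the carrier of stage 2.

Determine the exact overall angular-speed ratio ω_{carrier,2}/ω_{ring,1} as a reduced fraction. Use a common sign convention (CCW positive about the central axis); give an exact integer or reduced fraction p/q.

Stage 1: N_ring = 22 + 2·24 = 70
Stage 1: 22(ω_s−ω_c) = −70(ω_r−ω_c),  ω_s=0, ω_r=1
Stage 1: 22(0−ω_c) = −70(1−ω_c)  ⇒  92ω_c = 70  ⇒  ω_c = 35/46
  ⇒ ω_c¹/ω_r¹ = 35/46
Stage 2: N_ring = 27 + 2·19 = 65
Stage 2: 27(ω_s−ω_c) = −65(ω_r−ω_c),  ω_r=0, ω_s=1
Stage 2: 27(1−ω_c) = −65(0−ω_c)  ⇒  92ω_c = 27  ⇒  ω_c = 27/92
  ⇒ ω_c²/ω_s² = 27/92
Coupling ω_s² = ω_c¹ ⇒ overall = 35/46 × 27/92 = 945/4232

945/4232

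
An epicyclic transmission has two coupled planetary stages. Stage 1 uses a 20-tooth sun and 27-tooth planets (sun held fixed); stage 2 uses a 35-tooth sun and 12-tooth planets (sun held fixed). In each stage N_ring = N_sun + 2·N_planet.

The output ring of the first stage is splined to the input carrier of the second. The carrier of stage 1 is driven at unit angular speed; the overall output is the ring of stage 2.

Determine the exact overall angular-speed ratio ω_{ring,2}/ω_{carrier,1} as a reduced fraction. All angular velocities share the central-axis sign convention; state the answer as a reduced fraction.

Stage 1: N_ring = 20 + 2·27 = 74
Stage 1: 20(ω_s−ω_c) = −74(ω_r−ω_c),  ω_s=0, ω_c=1
Stage 1: ω_r = 1 − (20/74)(0−1) = 47/37
  ⇒ ω_r¹/ω_c¹ = 47/37
Stage 2: N_ring = 35 + 2·12 = 59
Stage 2: 35(ω_s−ω_c) = −59(ω_r−ω_c),  ω_s=0, ω_c=1
Stage 2: ω_r = 1 − (35/59)(0−1) = 94/59
  ⇒ ω_r²/ω_c² = 94/59
Coupling ω_c² = ω_r¹ ⇒ overall = 47/37 × 94/59 = 4418/2183

4418/2183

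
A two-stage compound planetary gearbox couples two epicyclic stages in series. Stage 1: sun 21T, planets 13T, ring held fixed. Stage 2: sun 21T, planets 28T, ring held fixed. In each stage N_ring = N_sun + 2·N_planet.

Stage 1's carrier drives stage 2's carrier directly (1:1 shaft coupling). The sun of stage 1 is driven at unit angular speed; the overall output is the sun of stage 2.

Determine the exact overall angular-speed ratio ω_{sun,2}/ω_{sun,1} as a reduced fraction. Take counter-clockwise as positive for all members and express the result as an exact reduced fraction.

Stage 1: N_ring = 21 + 2·13 = 47
Stage 1: 21(ω_s−ω_c) = −47(ω_r−ω_c),  ω_r=0, ω_s=1
Stage 1: 21(1−ω_c) = −47(0−ω_c)  ⇒  68ω_c = 21  ⇒  ω_c = 21/68
  ⇒ ω_c¹/ω_s¹ = 21/68
Stage 2: N_ring = 21 + 2·28 = 77
Stage 2: 21(ω_s−ω_c) = −77(ω_r−ω_c),  ω_r=0, ω_c=1
Stage 2: ω_s = 1 − (77/21)(0−1) = 14/3
  ⇒ ω_s²/ω_c² = 14/3
Coupling ω_c² = ω_c¹ ⇒ overall = 21/68 × 14/3 = 49/34

49/34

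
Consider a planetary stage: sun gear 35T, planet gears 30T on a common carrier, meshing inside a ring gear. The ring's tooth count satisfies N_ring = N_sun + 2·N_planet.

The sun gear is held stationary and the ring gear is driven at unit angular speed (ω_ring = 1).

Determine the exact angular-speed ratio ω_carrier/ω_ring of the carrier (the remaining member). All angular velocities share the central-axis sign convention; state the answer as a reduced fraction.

19/26

N_ring = 35 + 2·30 = 95
35(ω_s−ω_c) = −95(ω_r−ω_c),  ω_s=0, ω_r=1
35(0−ω_c) = −95(1−ω_c)  ⇒  130ω_c = 95  ⇒  ω_c = 19/26
ω_c/ω_r = 19/26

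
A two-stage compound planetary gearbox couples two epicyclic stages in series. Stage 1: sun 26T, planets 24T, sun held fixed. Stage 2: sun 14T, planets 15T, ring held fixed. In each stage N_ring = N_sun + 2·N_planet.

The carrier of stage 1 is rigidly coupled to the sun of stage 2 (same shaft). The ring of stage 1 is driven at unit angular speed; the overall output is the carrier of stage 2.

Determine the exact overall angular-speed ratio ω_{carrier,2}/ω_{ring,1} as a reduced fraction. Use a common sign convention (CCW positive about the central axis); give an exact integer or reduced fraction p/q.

Stage 1: N_ring = 26 + 2·24 = 74
Stage 1: 26(ω_s−ω_c) = −74(ω_r−ω_c),  ω_s=0, ω_r=1
Stage 1: 26(0−ω_c) = −74(1−ω_c)  ⇒  100ω_c = 74  ⇒  ω_c = 37/50
  ⇒ ω_c¹/ω_r¹ = 37/50
Stage 2: N_ring = 14 + 2·15 = 44
Stage 2: 14(ω_s−ω_c) = −44(ω_r−ω_c),  ω_r=0, ω_s=1
Stage 2: 14(1−ω_c) = −44(0−ω_c)  ⇒  58ω_c = 14  ⇒  ω_c = 7/29
  ⇒ ω_c²/ω_s² = 7/29
Coupling ω_s² = ω_c¹ ⇒ overall = 37/50 × 7/29 = 259/1450

259/1450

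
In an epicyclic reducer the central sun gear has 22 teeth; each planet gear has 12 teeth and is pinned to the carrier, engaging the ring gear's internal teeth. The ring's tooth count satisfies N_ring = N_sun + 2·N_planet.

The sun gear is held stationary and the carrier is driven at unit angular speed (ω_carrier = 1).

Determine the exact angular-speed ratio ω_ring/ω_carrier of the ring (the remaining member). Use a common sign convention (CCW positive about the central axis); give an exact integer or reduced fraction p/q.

34/23

N_ring = 22 + 2·12 = 46
22(ω_s−ω_c) = −46(ω_r−ω_c),  ω_s=0, ω_c=1
ω_r = 1 − (22/46)(0−1) = 34/23
ω_r/ω_c = 34/23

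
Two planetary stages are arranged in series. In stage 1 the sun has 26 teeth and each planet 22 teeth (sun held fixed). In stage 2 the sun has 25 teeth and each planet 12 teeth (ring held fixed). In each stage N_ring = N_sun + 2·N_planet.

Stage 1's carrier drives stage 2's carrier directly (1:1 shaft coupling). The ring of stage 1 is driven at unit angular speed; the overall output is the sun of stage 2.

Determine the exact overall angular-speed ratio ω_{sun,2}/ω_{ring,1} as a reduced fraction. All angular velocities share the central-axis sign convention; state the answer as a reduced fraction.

259/120

Stage 1: N_ring = 26 + 2·22 = 70
Stage 1: 26(ω_s−ω_c) = −70(ω_r−ω_c),  ω_s=0, ω_r=1
Stage 1: 26(0−ω_c) = −70(1−ω_c)  ⇒  96ω_c = 70  ⇒  ω_c = 35/48
  ⇒ ω_c¹/ω_r¹ = 35/48
Stage 2: N_ring = 25 + 2·12 = 49
Stage 2: 25(ω_s−ω_c) = −49(ω_r−ω_c),  ω_r=0, ω_c=1
Stage 2: ω_s = 1 − (49/25)(0−1) = 74/25
  ⇒ ω_s²/ω_c² = 74/25
Coupling ω_c² = ω_c¹ ⇒ overall = 35/48 × 74/25 = 259/120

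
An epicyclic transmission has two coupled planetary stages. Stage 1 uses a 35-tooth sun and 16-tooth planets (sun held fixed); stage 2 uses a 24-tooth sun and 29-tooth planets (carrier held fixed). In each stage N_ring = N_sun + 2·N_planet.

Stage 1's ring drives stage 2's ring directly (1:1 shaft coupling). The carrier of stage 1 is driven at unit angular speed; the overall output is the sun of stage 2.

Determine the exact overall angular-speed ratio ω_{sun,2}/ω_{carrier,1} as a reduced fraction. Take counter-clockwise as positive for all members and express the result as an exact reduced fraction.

-697/134

Stage 1: N_ring = 35 + 2·16 = 67
Stage 1: 35(ω_s−ω_c) = −67(ω_r−ω_c),  ω_s=0, ω_c=1
Stage 1: ω_r = 1 − (35/67)(0−1) = 102/67
  ⇒ ω_r¹/ω_c¹ = 102/67
Stage 2: N_ring = 24 + 2·29 = 82
Stage 2: 24(ω_s−ω_c) = −82(ω_r−ω_c),  ω_c=0, ω_r=1
Stage 2: ω_s = 0 − (82/24)(1−0) = -41/12
  ⇒ ω_s²/ω_r² = -41/12
Coupling ω_r² = ω_r¹ ⇒ overall = 102/67 × -41/12 = -697/134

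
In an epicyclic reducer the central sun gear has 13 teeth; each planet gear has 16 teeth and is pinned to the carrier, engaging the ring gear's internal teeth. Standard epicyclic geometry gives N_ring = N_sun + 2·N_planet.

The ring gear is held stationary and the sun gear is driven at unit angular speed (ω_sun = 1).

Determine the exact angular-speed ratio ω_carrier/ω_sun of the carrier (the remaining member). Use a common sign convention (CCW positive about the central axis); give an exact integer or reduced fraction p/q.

13/58

N_ring = 13 + 2·16 = 45
13(ω_s−ω_c) = −45(ω_r−ω_c),  ω_r=0, ω_s=1
13(1−ω_c) = −45(0−ω_c)  ⇒  58ω_c = 13  ⇒  ω_c = 13/58
ω_c/ω_s = 13/58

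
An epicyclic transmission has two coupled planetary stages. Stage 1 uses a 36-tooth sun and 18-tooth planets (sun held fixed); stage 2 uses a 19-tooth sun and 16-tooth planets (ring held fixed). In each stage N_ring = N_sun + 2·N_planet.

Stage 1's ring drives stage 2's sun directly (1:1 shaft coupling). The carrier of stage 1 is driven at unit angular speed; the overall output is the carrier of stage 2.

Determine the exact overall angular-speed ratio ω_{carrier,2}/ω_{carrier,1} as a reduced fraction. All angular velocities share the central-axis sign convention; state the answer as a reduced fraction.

Stage 1: N_ring = 36 + 2·18 = 72
Stage 1: 36(ω_s−ω_c) = −72(ω_r−ω_c),  ω_s=0, ω_c=1
Stage 1: ω_r = 1 − (36/72)(0−1) = 3/2
  ⇒ ω_r¹/ω_c¹ = 3/2
Stage 2: N_ring = 19 + 2·16 = 51
Stage 2: 19(ω_s−ω_c) = −51(ω_r−ω_c),  ω_r=0, ω_s=1
Stage 2: 19(1−ω_c) = −51(0−ω_c)  ⇒  70ω_c = 19  ⇒  ω_c = 19/70
  ⇒ ω_c²/ω_s² = 19/70
Coupling ω_s² = ω_r¹ ⇒ overall = 3/2 × 19/70 = 57/140

57/140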